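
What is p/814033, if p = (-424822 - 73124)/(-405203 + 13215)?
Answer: 248973/159545583802 ≈ 1.5605e-6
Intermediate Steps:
p = 248973/195994 (p = -497946/(-391988) = -497946*(-1/391988) = 248973/195994 ≈ 1.2703)
p/814033 = (248973/195994)/814033 = (248973/195994)*(1/814033) = 248973/159545583802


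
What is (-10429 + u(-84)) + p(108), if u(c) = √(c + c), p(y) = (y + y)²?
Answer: 36227 + 2*I*√42 ≈ 36227.0 + 12.961*I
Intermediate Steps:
p(y) = 4*y² (p(y) = (2*y)² = 4*y²)
u(c) = √2*√c (u(c) = √(2*c) = √2*√c)
(-10429 + u(-84)) + p(108) = (-10429 + √2*√(-84)) + 4*108² = (-10429 + √2*(2*I*√21)) + 4*11664 = (-10429 + 2*I*√42) + 46656 = 36227 + 2*I*√42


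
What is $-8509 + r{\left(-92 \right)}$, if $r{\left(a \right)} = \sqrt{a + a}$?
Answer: $-8509 + 2 i \sqrt{46} \approx -8509.0 + 13.565 i$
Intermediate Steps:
$r{\left(a \right)} = \sqrt{2} \sqrt{a}$ ($r{\left(a \right)} = \sqrt{2 a} = \sqrt{2} \sqrt{a}$)
$-8509 + r{\left(-92 \right)} = -8509 + \sqrt{2} \sqrt{-92} = -8509 + \sqrt{2} \cdot 2 i \sqrt{23} = -8509 + 2 i \sqrt{46}$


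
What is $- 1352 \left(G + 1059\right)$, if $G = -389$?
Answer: $-905840$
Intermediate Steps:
$- 1352 \left(G + 1059\right) = - 1352 \left(-389 + 1059\right) = \left(-1352\right) 670 = -905840$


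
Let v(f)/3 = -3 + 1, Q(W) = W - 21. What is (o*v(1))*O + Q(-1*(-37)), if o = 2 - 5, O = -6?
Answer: -92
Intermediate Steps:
Q(W) = -21 + W
v(f) = -6 (v(f) = 3*(-3 + 1) = 3*(-2) = -6)
o = -3
(o*v(1))*O + Q(-1*(-37)) = -3*(-6)*(-6) + (-21 - 1*(-37)) = 18*(-6) + (-21 + 37) = -108 + 16 = -92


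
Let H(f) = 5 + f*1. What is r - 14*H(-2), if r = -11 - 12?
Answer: -65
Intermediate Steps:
r = -23
H(f) = 5 + f
r - 14*H(-2) = -23 - 14*(5 - 2) = -23 - 14*3 = -23 - 42 = -65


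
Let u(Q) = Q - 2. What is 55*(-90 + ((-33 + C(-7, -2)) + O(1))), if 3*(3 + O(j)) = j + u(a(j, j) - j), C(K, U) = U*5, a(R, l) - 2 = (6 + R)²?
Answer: -19745/3 ≈ -6581.7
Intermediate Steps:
a(R, l) = 2 + (6 + R)²
C(K, U) = 5*U
u(Q) = -2 + Q
O(j) = -3 + (6 + j)²/3 (O(j) = -3 + (j + (-2 + ((2 + (6 + j)²) - j)))/3 = -3 + (j + (-2 + (2 + (6 + j)² - j)))/3 = -3 + (j + ((6 + j)² - j))/3 = -3 + (6 + j)²/3)
55*(-90 + ((-33 + C(-7, -2)) + O(1))) = 55*(-90 + ((-33 + 5*(-2)) + (-3 + (6 + 1)²/3))) = 55*(-90 + ((-33 - 10) + (-3 + (⅓)*7²))) = 55*(-90 + (-43 + (-3 + (⅓)*49))) = 55*(-90 + (-43 + (-3 + 49/3))) = 55*(-90 + (-43 + 40/3)) = 55*(-90 - 89/3) = 55*(-359/3) = -19745/3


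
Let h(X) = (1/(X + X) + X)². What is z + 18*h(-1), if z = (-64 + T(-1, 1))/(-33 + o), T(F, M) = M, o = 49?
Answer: 585/16 ≈ 36.563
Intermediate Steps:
h(X) = (X + 1/(2*X))² (h(X) = (1/(2*X) + X)² = (X + 1/(2*X))²)
z = -63/16 (z = (-64 + 1)/(-33 + 49) = -63/16 ≈ -3.9375)
z + 18*h(-1) = -63/16 + 18*((¼)*(1 + 2*(-1)²)²/(-1)²) = -63/16 + 18*((¼)*1*(1 + 2*1)²) = -63/16 + 18*((¼)*1*(1 + 2)²) = -63/16 + 18*((¼)*1*3²) = -63/16 + 18*((¼)*1*9) = -63/16 + 18*(9/4) = -63/16 + 81/2 = 585/16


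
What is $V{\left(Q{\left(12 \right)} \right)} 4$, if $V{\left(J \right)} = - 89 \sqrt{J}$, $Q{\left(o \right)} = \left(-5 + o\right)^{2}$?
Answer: $-2492$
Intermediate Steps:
$V{\left(Q{\left(12 \right)} \right)} 4 = - 89 \sqrt{\left(-5 + 12\right)^{2}} \cdot 4 = - 89 \sqrt{7^{2}} \cdot 4 = - 89 \sqrt{49} \cdot 4 = \left(-89\right) 7 \cdot 4 = \left(-623\right) 4 = -2492$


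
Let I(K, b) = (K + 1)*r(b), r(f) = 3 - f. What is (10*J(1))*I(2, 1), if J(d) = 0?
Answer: 0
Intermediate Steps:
I(K, b) = (1 + K)*(3 - b) (I(K, b) = (K + 1)*(3 - b) = (1 + K)*(3 - b))
(10*J(1))*I(2, 1) = (10*0)*(-(1 + 2)*(-3 + 1)) = 0*(-1*3*(-2)) = 0*6 = 0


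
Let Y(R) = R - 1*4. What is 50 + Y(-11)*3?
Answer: 5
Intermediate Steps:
Y(R) = -4 + R (Y(R) = R - 4 = -4 + R)
50 + Y(-11)*3 = 50 + (-4 - 11)*3 = 50 - 15*3 = 50 - 45 = 5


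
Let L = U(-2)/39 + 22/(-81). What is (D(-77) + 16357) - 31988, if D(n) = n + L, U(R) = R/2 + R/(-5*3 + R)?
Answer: -281194175/17901 ≈ -15708.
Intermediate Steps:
U(R) = R/2 + R/(-15 + R) (U(R) = R*(1/2) + R/(-15 + R) = R/2 + R/(-15 + R))
L = -5267/17901 (L = ((1/2)*(-2)*(-13 - 2)/(-15 - 2))/39 + 22/(-81) = ((1/2)*(-2)*(-15)/(-17))*(1/39) + 22*(-1/81) = ((1/2)*(-2)*(-1/17)*(-15))*(1/39) - 22/81 = -15/17*1/39 - 22/81 = -5/221 - 22/81 = -5267/17901 ≈ -0.29423)
D(n) = -5267/17901 + n (D(n) = n - 5267/17901 = -5267/17901 + n)
(D(-77) + 16357) - 31988 = ((-5267/17901 - 77) + 16357) - 31988 = (-1383644/17901 + 16357) - 31988 = 291423013/17901 - 31988 = -281194175/17901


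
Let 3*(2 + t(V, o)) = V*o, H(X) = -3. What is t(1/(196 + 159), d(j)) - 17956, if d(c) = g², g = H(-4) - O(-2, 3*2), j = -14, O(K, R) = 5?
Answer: -19125206/1065 ≈ -17958.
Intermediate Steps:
g = -8 (g = -3 - 1*5 = -3 - 5 = -8)
d(c) = 64 (d(c) = (-8)² = 64)
t(V, o) = -2 + V*o/3 (t(V, o) = -2 + (V*o)/3 = -2 + V*o/3)
t(1/(196 + 159), d(j)) - 17956 = (-2 + (⅓)*64/(196 + 159)) - 17956 = (-2 + (⅓)*64/355) - 17956 = (-2 + (⅓)*(1/355)*64) - 17956 = (-2 + 64/1065) - 17956 = -2066/1065 - 17956 = -19125206/1065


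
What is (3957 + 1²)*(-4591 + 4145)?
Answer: -1765268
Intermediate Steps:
(3957 + 1²)*(-4591 + 4145) = (3957 + 1)*(-446) = 3958*(-446) = -1765268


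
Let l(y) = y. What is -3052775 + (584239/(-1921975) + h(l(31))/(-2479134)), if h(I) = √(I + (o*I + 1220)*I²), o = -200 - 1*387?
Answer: -5867357814864/1921975 - I*√16314866/2479134 ≈ -3.0528e+6 - 0.0016293*I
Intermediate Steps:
o = -587 (o = -200 - 387 = -587)
h(I) = √(I + I²*(1220 - 587*I)) (h(I) = √(I + (-587*I + 1220)*I²) = √(I + (1220 - 587*I)*I²) = √(I + I²*(1220 - 587*I)))
-3052775 + (584239/(-1921975) + h(l(31))/(-2479134)) = -3052775 + (584239/(-1921975) + √(31*(1 - 587*31² + 1220*31))/(-2479134)) = -3052775 + (584239*(-1/1921975) + √(31*(1 - 587*961 + 37820))*(-1/2479134)) = -3052775 + (-584239/1921975 + √(31*(1 - 564107 + 37820))*(-1/2479134)) = -3052775 + (-584239/1921975 + √(31*(-526286))*(-1/2479134)) = -3052775 + (-584239/1921975 + √(-16314866)*(-1/2479134)) = -3052775 + (-584239/1921975 + (I*√16314866)*(-1/2479134)) = -3052775 + (-584239/1921975 - I*√16314866/2479134) = -5867357814864/1921975 - I*√16314866/2479134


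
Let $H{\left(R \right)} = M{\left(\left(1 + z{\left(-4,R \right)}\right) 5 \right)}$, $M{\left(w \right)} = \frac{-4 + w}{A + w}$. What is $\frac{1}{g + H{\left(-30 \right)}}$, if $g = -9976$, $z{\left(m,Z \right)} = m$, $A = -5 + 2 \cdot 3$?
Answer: $- \frac{14}{139645} \approx -0.00010025$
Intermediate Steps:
$A = 1$ ($A = -5 + 6 = 1$)
$M{\left(w \right)} = \frac{-4 + w}{1 + w}$
$H{\left(R \right)} = \frac{19}{14}$ ($H{\left(R \right)} = \frac{-4 + \left(1 - 4\right) 5}{1 + \left(1 - 4\right) 5} = \frac{-4 - 15}{1 - 15} = \frac{1}{-14} \left(-19\right) = \left(- \frac{1}{14}\right) \left(-19\right) = \frac{19}{14}$)
$\frac{1}{g + H{\left(-30 \right)}} = \frac{1}{-9976 + \frac{19}{14}} = \frac{1}{- \frac{139645}{14}} = - \frac{14}{139645}$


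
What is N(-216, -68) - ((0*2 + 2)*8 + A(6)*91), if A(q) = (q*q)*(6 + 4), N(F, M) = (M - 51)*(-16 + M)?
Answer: -22780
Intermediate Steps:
N(F, M) = (-51 + M)*(-16 + M)
A(q) = 10*q² (A(q) = q²*10 = 10*q²)
N(-216, -68) - ((0*2 + 2)*8 + A(6)*91) = (816 + (-68)² - 67*(-68)) - ((0*2 + 2)*8 + (10*6²)*91) = (816 + 4624 + 4556) - ((0 + 2)*8 + (10*36)*91) = 9996 - (2*8 + 360*91) = 9996 - (16 + 32760) = 9996 - 1*32776 = 9996 - 32776 = -22780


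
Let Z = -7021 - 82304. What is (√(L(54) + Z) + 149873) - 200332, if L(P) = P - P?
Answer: -50459 + 15*I*√397 ≈ -50459.0 + 298.87*I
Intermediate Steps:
Z = -89325
L(P) = 0
(√(L(54) + Z) + 149873) - 200332 = (√(0 - 89325) + 149873) - 200332 = (√(-89325) + 149873) - 200332 = (15*I*√397 + 149873) - 200332 = (149873 + 15*I*√397) - 200332 = -50459 + 15*I*√397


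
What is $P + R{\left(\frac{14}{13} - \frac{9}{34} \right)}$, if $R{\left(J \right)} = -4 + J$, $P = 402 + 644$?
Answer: $\frac{460923}{442} \approx 1042.8$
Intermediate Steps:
$P = 1046$
$P + R{\left(\frac{14}{13} - \frac{9}{34} \right)} = 1046 + \left(-4 + \left(\frac{14}{13} - \frac{9}{34}\right)\right) = 1046 + \left(-4 + \frac{359}{442}\right) = 1046 - \frac{1409}{442} = \frac{460923}{442}$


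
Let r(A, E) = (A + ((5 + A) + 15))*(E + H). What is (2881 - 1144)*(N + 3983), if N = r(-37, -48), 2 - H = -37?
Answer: 7762653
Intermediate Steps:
H = 39 (H = 2 - 1*(-37) = 2 + 37 = 39)
r(A, E) = (20 + 2*A)*(39 + E) (r(A, E) = (A + ((5 + A) + 15))*(E + 39) = (A + (20 + A))*(39 + E) = (20 + 2*A)*(39 + E))
N = 486 (N = 780 + 20*(-48) + 78*(-37) + 2*(-37)*(-48) = 780 - 960 - 2886 + 3552 = 486)
(2881 - 1144)*(N + 3983) = (2881 - 1144)*(486 + 3983) = 1737*4469 = 7762653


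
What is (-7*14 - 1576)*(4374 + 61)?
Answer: -7424190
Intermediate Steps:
(-7*14 - 1576)*(4374 + 61) = (-98 - 1576)*4435 = -1674*4435 = -7424190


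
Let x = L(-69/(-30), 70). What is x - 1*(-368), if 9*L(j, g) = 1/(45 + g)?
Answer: 380881/1035 ≈ 368.00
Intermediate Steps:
L(j, g) = 1/(9*(45 + g))
x = 1/1035 (x = 1/(9*(45 + 70)) = (⅑)/115 = (⅑)*(1/115) = 1/1035 ≈ 0.00096618)
x - 1*(-368) = 1/1035 - 1*(-368) = 1/1035 + 368 = 380881/1035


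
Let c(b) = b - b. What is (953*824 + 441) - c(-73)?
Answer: 785713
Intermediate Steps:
c(b) = 0
(953*824 + 441) - c(-73) = (953*824 + 441) - 1*0 = (785272 + 441) + 0 = 785713 + 0 = 785713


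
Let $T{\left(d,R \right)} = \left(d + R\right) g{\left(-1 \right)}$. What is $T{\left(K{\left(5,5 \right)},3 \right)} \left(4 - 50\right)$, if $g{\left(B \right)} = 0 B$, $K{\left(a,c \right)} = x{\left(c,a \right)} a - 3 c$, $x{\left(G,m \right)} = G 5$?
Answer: $0$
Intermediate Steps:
$x{\left(G,m \right)} = 5 G$
$K{\left(a,c \right)} = - 3 c + 5 a c$ ($K{\left(a,c \right)} = 5 c a - 3 c = 5 a c - 3 c = - 3 c + 5 a c$)
$g{\left(B \right)} = 0$
$T{\left(d,R \right)} = 0$ ($T{\left(d,R \right)} = \left(d + R\right) 0 = \left(R + d\right) 0 = 0$)
$T{\left(K{\left(5,5 \right)},3 \right)} \left(4 - 50\right) = 0 \left(4 - 50\right) = 0 \left(-46\right) = 0$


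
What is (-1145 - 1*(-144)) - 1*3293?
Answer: -4294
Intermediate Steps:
(-1145 - 1*(-144)) - 1*3293 = (-1145 + 144) - 3293 = -1001 - 3293 = -4294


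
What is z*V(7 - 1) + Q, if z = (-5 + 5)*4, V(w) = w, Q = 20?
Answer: 20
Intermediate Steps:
z = 0 (z = 0*4 = 0)
z*V(7 - 1) + Q = 0*(7 - 1) + 20 = 0*6 + 20 = 0 + 20 = 20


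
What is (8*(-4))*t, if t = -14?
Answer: 448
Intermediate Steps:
(8*(-4))*t = (8*(-4))*(-14) = -32*(-14) = 448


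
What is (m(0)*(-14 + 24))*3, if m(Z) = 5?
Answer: 150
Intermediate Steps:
(m(0)*(-14 + 24))*3 = (5*(-14 + 24))*3 = (5*10)*3 = 50*3 = 150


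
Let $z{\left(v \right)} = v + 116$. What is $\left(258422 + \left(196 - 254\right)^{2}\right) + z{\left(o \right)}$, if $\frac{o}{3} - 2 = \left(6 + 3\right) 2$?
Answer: $261962$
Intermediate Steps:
$o = 60$ ($o = 6 + 3 \left(6 + 3\right) 2 = 6 + 3 \cdot 9 \cdot 2 = 6 + 3 \cdot 18 = 6 + 54 = 60$)
$z{\left(v \right)} = 116 + v$
$\left(258422 + \left(196 - 254\right)^{2}\right) + z{\left(o \right)} = \left(258422 + \left(196 - 254\right)^{2}\right) + \left(116 + 60\right) = \left(258422 + \left(-58\right)^{2}\right) + 176 = \left(258422 + 3364\right) + 176 = 261786 + 176 = 261962$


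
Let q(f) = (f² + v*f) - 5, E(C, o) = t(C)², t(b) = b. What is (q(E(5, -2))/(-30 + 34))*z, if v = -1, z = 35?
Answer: 20825/4 ≈ 5206.3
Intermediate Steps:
E(C, o) = C²
q(f) = -5 + f² - f (q(f) = (f² - f) - 5 = -5 + f² - f)
(q(E(5, -2))/(-30 + 34))*z = ((-5 + (5²)² - 1*5²)/(-30 + 34))*35 = ((-5 + 25² - 1*25)/4)*35 = ((-5 + 625 - 25)/4)*35 = ((¼)*595)*35 = (595/4)*35 = 20825/4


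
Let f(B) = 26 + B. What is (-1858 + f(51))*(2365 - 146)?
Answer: -3952039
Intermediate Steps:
(-1858 + f(51))*(2365 - 146) = (-1858 + (26 + 51))*(2365 - 146) = (-1858 + 77)*2219 = -1781*2219 = -3952039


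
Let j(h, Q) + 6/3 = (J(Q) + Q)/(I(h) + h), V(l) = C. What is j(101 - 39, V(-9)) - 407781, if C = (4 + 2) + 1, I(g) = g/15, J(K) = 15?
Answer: -202260203/496 ≈ -4.0778e+5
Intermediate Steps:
I(g) = g/15 (I(g) = g*(1/15) = g/15)
C = 7 (C = 6 + 1 = 7)
V(l) = 7
j(h, Q) = -2 + 15*(15 + Q)/(16*h) (j(h, Q) = -2 + (15 + Q)/(h/15 + h) = -2 + (15 + Q)/((16*h/15)) = -2 + (15 + Q)*(15/(16*h)) = -2 + 15*(15 + Q)/(16*h))
j(101 - 39, V(-9)) - 407781 = (225 - 32*(101 - 39) + 15*7)/(16*(101 - 39)) - 407781 = (1/16)*(225 - 32*62 + 105)/62 - 407781 = (1/16)*(1/62)*(225 - 1984 + 105) - 407781 = (1/16)*(1/62)*(-1654) - 407781 = -827/496 - 407781 = -202260203/496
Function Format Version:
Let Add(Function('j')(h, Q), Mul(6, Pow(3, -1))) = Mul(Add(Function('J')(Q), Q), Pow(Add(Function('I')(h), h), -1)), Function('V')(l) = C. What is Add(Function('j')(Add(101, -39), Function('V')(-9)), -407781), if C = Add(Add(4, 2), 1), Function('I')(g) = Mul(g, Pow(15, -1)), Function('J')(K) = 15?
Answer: Rational(-202260203, 496) ≈ -4.0778e+5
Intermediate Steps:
Function('I')(g) = Mul(Rational(1, 15), g) (Function('I')(g) = Mul(g, Rational(1, 15)) = Mul(Rational(1, 15), g))
C = 7 (C = Add(6, 1) = 7)
Function('V')(l) = 7
Function('j')(h, Q) = Add(-2, Mul(Rational(15, 16), Pow(h, -1), Add(15, Q))) (Function('j')(h, Q) = Add(-2, Mul(Add(15, Q), Pow(Add(Mul(Rational(1, 15), h), h), -1))) = Add(-2, Mul(Add(15, Q), Pow(Mul(Rational(16, 15), h), -1))) = Add(-2, Mul(Add(15, Q), Mul(Rational(15, 16), Pow(h, -1)))) = Add(-2, Mul(Rational(15, 16), Pow(h, -1), Add(15, Q))))
Add(Function('j')(Add(101, -39), Function('V')(-9)), -407781) = Add(Mul(Rational(1, 16), Pow(Add(101, -39), -1), Add(225, Mul(-32, Add(101, -39)), Mul(15, 7))), -407781) = Add(Mul(Rational(1, 16), Pow(62, -1), Add(225, Mul(-32, 62), 105)), -407781) = Add(Mul(Rational(1, 16), Rational(1, 62), Add(225, -1984, 105)), -407781) = Add(Mul(Rational(1, 16), Rational(1, 62), -1654), -407781) = Add(Rational(-827, 496), -407781) = Rational(-202260203, 496)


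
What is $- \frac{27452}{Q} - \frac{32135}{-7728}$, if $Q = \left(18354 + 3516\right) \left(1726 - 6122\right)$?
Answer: $\frac{18390998567}{4422463920} \approx 4.1585$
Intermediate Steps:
$Q = -96140520$ ($Q = 21870 \left(-4396\right) = -96140520$)
$- \frac{27452}{Q} - \frac{32135}{-7728} = - \frac{27452}{-96140520} - \frac{32135}{-7728} = \left(-27452\right) \left(- \frac{1}{96140520}\right) - - \frac{32135}{7728} = \frac{6863}{24035130} + \frac{32135}{7728} = \frac{18390998567}{4422463920}$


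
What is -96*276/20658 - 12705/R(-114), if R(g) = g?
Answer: 14413297/130834 ≈ 110.16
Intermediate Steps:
-96*276/20658 - 12705/R(-114) = -96*276/20658 - 12705/(-114) = -26496*1/20658 - 12705*(-1/114) = -4416/3443 + 4235/38 = 14413297/130834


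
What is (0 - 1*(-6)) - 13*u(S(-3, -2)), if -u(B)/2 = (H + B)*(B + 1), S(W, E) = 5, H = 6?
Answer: 1722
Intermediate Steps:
u(B) = -2*(1 + B)*(6 + B) (u(B) = -2*(6 + B)*(B + 1) = -2*(6 + B)*(1 + B) = -2*(1 + B)*(6 + B))
(0 - 1*(-6)) - 13*u(S(-3, -2)) = (0 - 1*(-6)) - 13*(-12 - 14*5 - 2*5²) = (0 + 6) - 13*(-12 - 70 - 2*25) = 6 - 13*(-12 - 70 - 50) = 6 - 13*(-132) = 6 + 1716 = 1722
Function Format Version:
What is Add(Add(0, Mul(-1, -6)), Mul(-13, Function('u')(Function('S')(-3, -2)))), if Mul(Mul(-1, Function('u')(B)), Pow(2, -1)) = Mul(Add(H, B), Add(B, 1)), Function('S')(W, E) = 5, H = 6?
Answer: 1722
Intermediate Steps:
Function('u')(B) = Mul(-2, Add(1, B), Add(6, B)) (Function('u')(B) = Mul(-2, Mul(Add(6, B), Add(B, 1))) = Mul(-2, Mul(Add(6, B), Add(1, B))) = Mul(-2, Mul(Add(1, B), Add(6, B))) = Mul(-2, Add(1, B), Add(6, B)))
Add(Add(0, Mul(-1, -6)), Mul(-13, Function('u')(Function('S')(-3, -2)))) = Add(Add(0, Mul(-1, -6)), Mul(-13, Add(-12, Mul(-14, 5), Mul(-2, Pow(5, 2))))) = Add(Add(0, 6), Mul(-13, Add(-12, -70, Mul(-2, 25)))) = Add(6, Mul(-13, Add(-12, -70, -50))) = Add(6, Mul(-13, -132)) = Add(6, 1716) = 1722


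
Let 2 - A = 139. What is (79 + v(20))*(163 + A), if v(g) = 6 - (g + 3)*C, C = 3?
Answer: 416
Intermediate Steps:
A = -137 (A = 2 - 1*139 = 2 - 139 = -137)
v(g) = -3 - 3*g (v(g) = 6 - (g + 3)*3 = 6 - (3 + g)*3 = 6 - (9 + 3*g) = 6 + (-9 - 3*g) = -3 - 3*g)
(79 + v(20))*(163 + A) = (79 + (-3 - 3*20))*(163 - 137) = (79 + (-3 - 60))*26 = (79 - 63)*26 = 16*26 = 416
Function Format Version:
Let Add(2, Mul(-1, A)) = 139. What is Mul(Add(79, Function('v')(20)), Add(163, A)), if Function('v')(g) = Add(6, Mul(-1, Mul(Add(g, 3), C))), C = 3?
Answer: 416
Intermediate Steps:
A = -137 (A = Add(2, Mul(-1, 139)) = Add(2, -139) = -137)
Function('v')(g) = Add(-3, Mul(-3, g)) (Function('v')(g) = Add(6, Mul(-1, Mul(Add(g, 3), 3))) = Add(6, Mul(-1, Mul(Add(3, g), 3))) = Add(6, Mul(-1, Add(9, Mul(3, g)))) = Add(6, Add(-9, Mul(-3, g))) = Add(-3, Mul(-3, g)))
Mul(Add(79, Function('v')(20)), Add(163, A)) = Mul(Add(79, Add(-3, Mul(-3, 20))), Add(163, -137)) = Mul(Add(79, Add(-3, -60)), 26) = Mul(Add(79, -63), 26) = Mul(16, 26) = 416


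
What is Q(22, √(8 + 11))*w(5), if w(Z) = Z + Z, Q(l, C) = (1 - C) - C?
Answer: 10 - 20*√19 ≈ -77.178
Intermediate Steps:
Q(l, C) = 1 - 2*C
w(Z) = 2*Z
Q(22, √(8 + 11))*w(5) = (1 - 2*√(8 + 11))*(2*5) = (1 - 2*√19)*10 = 10 - 20*√19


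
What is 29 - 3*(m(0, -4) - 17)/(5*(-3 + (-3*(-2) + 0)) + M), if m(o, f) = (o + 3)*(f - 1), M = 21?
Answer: 95/3 ≈ 31.667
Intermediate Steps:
m(o, f) = (-1 + f)*(3 + o) (m(o, f) = (3 + o)*(-1 + f) = (-1 + f)*(3 + o))
29 - 3*(m(0, -4) - 17)/(5*(-3 + (-3*(-2) + 0)) + M) = 29 - 3*((-3 - 1*0 + 3*(-4) - 4*0) - 17)/(5*(-3 + (-3*(-2) + 0)) + 21) = 29 - 3*((-3 + 0 - 12 + 0) - 17)/(5*(-3 + (6 + 0)) + 21) = 29 - 3*(-15 - 17)/(5*(-3 + 6) + 21) = 29 - (-96)/(5*3 + 21) = 29 - (-96)/(15 + 21) = 29 - (-96)/36 = 29 - 3*(-8/9) = 29 + 8/3 = 95/3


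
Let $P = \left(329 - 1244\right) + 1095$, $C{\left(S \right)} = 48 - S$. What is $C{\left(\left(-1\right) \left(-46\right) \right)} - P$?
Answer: $-178$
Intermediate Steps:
$P = 180$ ($P = -915 + 1095 = 180$)
$C{\left(\left(-1\right) \left(-46\right) \right)} - P = \left(48 - \left(-1\right) \left(-46\right)\right) - 180 = \left(48 - 46\right) - 180 = 2 - 180 = -178$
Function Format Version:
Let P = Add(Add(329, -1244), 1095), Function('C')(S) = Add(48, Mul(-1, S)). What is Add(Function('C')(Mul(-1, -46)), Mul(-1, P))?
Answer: -178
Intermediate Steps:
P = 180 (P = Add(-915, 1095) = 180)
Add(Function('C')(Mul(-1, -46)), Mul(-1, P)) = Add(Add(48, Mul(-1, Mul(-1, -46))), Mul(-1, 180)) = Add(Add(48, Mul(-1, 46)), -180) = Add(Add(48, -46), -180) = Add(2, -180) = -178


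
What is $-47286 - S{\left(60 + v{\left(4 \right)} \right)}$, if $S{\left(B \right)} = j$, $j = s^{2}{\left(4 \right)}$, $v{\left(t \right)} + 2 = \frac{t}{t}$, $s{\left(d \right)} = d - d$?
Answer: $-47286$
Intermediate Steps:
$s{\left(d \right)} = 0$
$v{\left(t \right)} = -1$ ($v{\left(t \right)} = -2 + \frac{t}{t} = -2 + 1 = -1$)
$j = 0$ ($j = 0^{2} = 0$)
$S{\left(B \right)} = 0$
$-47286 - S{\left(60 + v{\left(4 \right)} \right)} = -47286 - 0 = -47286 + 0 = -47286$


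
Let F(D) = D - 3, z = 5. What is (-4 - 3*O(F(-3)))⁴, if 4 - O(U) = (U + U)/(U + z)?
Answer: 160000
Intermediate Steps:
F(D) = -3 + D
O(U) = 4 - 2*U/(5 + U) (O(U) = 4 - (U + U)/(U + 5) = 4 - 2*U/(5 + U))
(-4 - 3*O(F(-3)))⁴ = (-4 - 6*(10 + (-3 - 3))/(5 + (-3 - 3)))⁴ = (-4 - 6*(10 - 6)/(5 - 6))⁴ = (-4 - 6*4/(-1))⁴ = (-4 - 6*(-1)*4)⁴ = (-4 - 3*(-8))⁴ = (-4 + 24)⁴ = 20⁴ = 160000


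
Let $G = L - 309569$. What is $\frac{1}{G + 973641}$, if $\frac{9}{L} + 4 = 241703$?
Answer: $\frac{241699}{160505538337} \approx 1.5059 \cdot 10^{-6}$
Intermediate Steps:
$L = \frac{9}{241699}$ ($L = \frac{9}{-4 + 241703} = \frac{9}{241699} \approx 3.7236 \cdot 10^{-5}$)
$G = - \frac{74822517722}{241699}$ ($G = \frac{9}{241699} - 309569 = - \frac{74822517722}{241699} \approx -3.0957 \cdot 10^{5}$)
$\frac{1}{G + 973641} = \frac{1}{- \frac{74822517722}{241699} + 973641} = \frac{1}{\frac{160505538337}{241699}} = \frac{241699}{160505538337}$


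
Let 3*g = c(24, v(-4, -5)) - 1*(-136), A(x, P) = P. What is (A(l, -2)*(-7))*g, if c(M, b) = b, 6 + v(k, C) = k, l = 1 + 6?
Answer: 588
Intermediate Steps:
l = 7
v(k, C) = -6 + k
g = 42 (g = ((-6 - 4) - 1*(-136))/3 = (-10 + 136)/3 = (⅓)*126 = 42)
(A(l, -2)*(-7))*g = -2*(-7)*42 = 14*42 = 588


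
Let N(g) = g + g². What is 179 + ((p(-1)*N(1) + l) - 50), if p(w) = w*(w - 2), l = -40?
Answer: 95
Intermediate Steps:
p(w) = w*(-2 + w)
179 + ((p(-1)*N(1) + l) - 50) = 179 + (((-(-2 - 1))*(1*(1 + 1)) - 40) - 50) = 179 + (((-1*(-3))*(1*2) - 40) - 50) = 179 + ((3*2 - 40) - 50) = 179 + ((6 - 40) - 50) = 179 + (-34 - 50) = 179 - 84 = 95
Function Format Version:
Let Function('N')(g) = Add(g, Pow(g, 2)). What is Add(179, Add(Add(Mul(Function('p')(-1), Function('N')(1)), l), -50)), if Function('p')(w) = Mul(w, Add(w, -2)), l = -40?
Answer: 95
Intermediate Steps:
Function('p')(w) = Mul(w, Add(-2, w))
Add(179, Add(Add(Mul(Function('p')(-1), Function('N')(1)), l), -50)) = Add(179, Add(Add(Mul(Mul(-1, Add(-2, -1)), Mul(1, Add(1, 1))), -40), -50)) = Add(179, Add(Add(Mul(Mul(-1, -3), Mul(1, 2)), -40), -50)) = Add(179, Add(Add(Mul(3, 2), -40), -50)) = Add(179, Add(Add(6, -40), -50)) = Add(179, Add(-34, -50)) = Add(179, -84) = 95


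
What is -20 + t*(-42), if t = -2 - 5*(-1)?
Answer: -146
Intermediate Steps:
t = 3 (t = -2 + 5 = 3)
-20 + t*(-42) = -20 + 3*(-42) = -20 - 126 = -146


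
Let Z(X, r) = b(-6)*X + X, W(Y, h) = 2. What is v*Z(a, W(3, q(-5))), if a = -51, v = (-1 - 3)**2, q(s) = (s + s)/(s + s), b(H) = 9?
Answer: -8160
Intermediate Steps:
q(s) = 1 (q(s) = (2*s)/((2*s)) = (2*s)*(1/(2*s)) = 1)
v = 16 (v = (-4)**2 = 16)
Z(X, r) = 10*X (Z(X, r) = 9*X + X = 10*X)
v*Z(a, W(3, q(-5))) = 16*(10*(-51)) = 16*(-510) = -8160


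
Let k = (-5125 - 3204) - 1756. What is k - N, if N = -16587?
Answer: 6502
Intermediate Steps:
k = -10085 (k = -8329 - 1756 = -10085)
k - N = -10085 - 1*(-16587) = -10085 + 16587 = 6502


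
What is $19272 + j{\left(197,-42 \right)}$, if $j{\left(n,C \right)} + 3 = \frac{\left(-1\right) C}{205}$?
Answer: $\frac{3950187}{205} \approx 19269.0$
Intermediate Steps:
$j{\left(n,C \right)} = -3 - \frac{C}{205}$ ($j{\left(n,C \right)} = -3 + \frac{\left(-1\right) C}{205} = -3 + - C \frac{1}{205} = -3 - \frac{C}{205}$)
$19272 + j{\left(197,-42 \right)} = 19272 - \frac{573}{205} = \frac{3950187}{205}$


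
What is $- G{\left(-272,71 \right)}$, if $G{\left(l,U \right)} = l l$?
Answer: $-73984$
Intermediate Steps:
$G{\left(l,U \right)} = l^{2}$
$- G{\left(-272,71 \right)} = - \left(-272\right)^{2} = \left(-1\right) 73984 = -73984$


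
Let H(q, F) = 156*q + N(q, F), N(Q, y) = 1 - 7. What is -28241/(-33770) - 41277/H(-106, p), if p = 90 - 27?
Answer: 155090576/46551945 ≈ 3.3316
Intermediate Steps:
p = 63
N(Q, y) = -6
H(q, F) = -6 + 156*q (H(q, F) = 156*q - 6 = -6 + 156*q)
-28241/(-33770) - 41277/H(-106, p) = -28241/(-33770) - 41277/(-6 + 156*(-106)) = -28241*(-1/33770) - 41277/(-6 - 16536) = 28241/33770 - 41277/(-16542) = 28241/33770 - 41277*(-1/16542) = 28241/33770 + 13759/5514 = 155090576/46551945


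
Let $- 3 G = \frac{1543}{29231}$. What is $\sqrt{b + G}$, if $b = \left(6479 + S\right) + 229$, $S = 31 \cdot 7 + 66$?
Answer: $\frac{2 \sqrt{13440272468115}}{87693} \approx 83.612$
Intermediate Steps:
$S = 283$ ($S = 217 + 66 = 283$)
$b = 6991$ ($b = \left(6479 + 283\right) + 229 = 6762 + 229 = 6991$)
$G = - \frac{1543}{87693}$ ($G = - \frac{1543 \cdot \frac{1}{29231}}{3} = \left(- \frac{1}{3}\right) \frac{1543}{29231} = - \frac{1543}{87693} \approx -0.017595$)
$\sqrt{b + G} = \sqrt{6991 - \frac{1543}{87693}} = \sqrt{\frac{613060220}{87693}} = \frac{2 \sqrt{13440272468115}}{87693}$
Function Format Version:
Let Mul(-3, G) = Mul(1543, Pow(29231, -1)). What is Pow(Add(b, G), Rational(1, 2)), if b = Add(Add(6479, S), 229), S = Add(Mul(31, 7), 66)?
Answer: Mul(Rational(2, 87693), Pow(13440272468115, Rational(1, 2))) ≈ 83.612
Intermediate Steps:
S = 283 (S = Add(217, 66) = 283)
b = 6991 (b = Add(Add(6479, 283), 229) = Add(6762, 229) = 6991)
G = Rational(-1543, 87693) (G = Mul(Rational(-1, 3), Mul(1543, Pow(29231, -1))) = Mul(Rational(-1, 3), Mul(1543, Rational(1, 29231))) = Mul(Rational(-1, 3), Rational(1543, 29231)) = Rational(-1543, 87693) ≈ -0.017595)
Pow(Add(b, G), Rational(1, 2)) = Pow(Add(6991, Rational(-1543, 87693)), Rational(1, 2)) = Pow(Rational(613060220, 87693), Rational(1, 2)) = Mul(Rational(2, 87693), Pow(13440272468115, Rational(1, 2)))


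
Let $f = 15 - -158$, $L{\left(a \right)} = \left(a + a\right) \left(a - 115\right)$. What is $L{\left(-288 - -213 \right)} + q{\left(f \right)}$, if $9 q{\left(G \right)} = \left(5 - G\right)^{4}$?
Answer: $88538964$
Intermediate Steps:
$L{\left(a \right)} = 2 a \left(-115 + a\right)$
$f = 173$ ($f = 15 + 158 = 173$)
$q{\left(G \right)} = \frac{\left(5 - G\right)^{4}}{9}$
$L{\left(-288 - -213 \right)} + q{\left(f \right)} = 2 \left(-288 - -213\right) \left(-115 - 75\right) + \frac{\left(-5 + 173\right)^{4}}{9} = 2 \left(-288 + 213\right) \left(-115 + \left(-288 + 213\right)\right) + \frac{168^{4}}{9} = 2 \left(-75\right) \left(-115 - 75\right) + \frac{1}{9} \cdot 796594176 = 2 \left(-75\right) \left(-190\right) + 88510464 = 28500 + 88510464 = 88538964$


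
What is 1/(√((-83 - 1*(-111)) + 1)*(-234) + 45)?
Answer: -5/176211 - 26*√29/176211 ≈ -0.00082296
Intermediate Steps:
1/(√((-83 - 1*(-111)) + 1)*(-234) + 45) = 1/(√((-83 + 111) + 1)*(-234) + 45) = 1/(√(28 + 1)*(-234) + 45) = 1/(√29*(-234) + 45) = 1/(-234*√29 + 45) = 1/(45 - 234*√29)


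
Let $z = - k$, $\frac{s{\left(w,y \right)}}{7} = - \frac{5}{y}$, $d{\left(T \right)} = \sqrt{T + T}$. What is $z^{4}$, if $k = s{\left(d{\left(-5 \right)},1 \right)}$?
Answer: $1500625$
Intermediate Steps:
$d{\left(T \right)} = \sqrt{2} \sqrt{T}$ ($d{\left(T \right)} = \sqrt{2 T} = \sqrt{2} \sqrt{T}$)
$s{\left(w,y \right)} = - \frac{35}{y}$ ($s{\left(w,y \right)} = 7 \left(- \frac{5}{y}\right) = - \frac{35}{y}$)
$k = -35$ ($k = - \frac{35}{1} = \left(-35\right) 1 = -35$)
$z = 35$ ($z = \left(-1\right) \left(-35\right) = 35$)
$z^{4} = 35^{4} = 1500625$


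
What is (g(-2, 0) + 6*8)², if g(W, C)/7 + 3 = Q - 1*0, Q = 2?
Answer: 1681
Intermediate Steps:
g(W, C) = -7 (g(W, C) = -21 + 7*(2 - 1*0) = -21 + 7*(2 + 0) = -21 + 7*2 = -21 + 14 = -7)
(g(-2, 0) + 6*8)² = (-7 + 6*8)² = (-7 + 48)² = 41² = 1681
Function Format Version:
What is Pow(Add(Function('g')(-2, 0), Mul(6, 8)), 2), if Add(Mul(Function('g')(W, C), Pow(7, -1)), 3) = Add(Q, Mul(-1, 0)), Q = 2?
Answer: 1681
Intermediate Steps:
Function('g')(W, C) = -7 (Function('g')(W, C) = Add(-21, Mul(7, Add(2, Mul(-1, 0)))) = Add(-21, Mul(7, Add(2, 0))) = Add(-21, Mul(7, 2)) = Add(-21, 14) = -7)
Pow(Add(Function('g')(-2, 0), Mul(6, 8)), 2) = Pow(Add(-7, Mul(6, 8)), 2) = Pow(Add(-7, 48), 2) = Pow(41, 2) = 1681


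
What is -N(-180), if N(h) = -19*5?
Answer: 95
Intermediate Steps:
N(h) = -95
-N(-180) = -1*(-95) = 95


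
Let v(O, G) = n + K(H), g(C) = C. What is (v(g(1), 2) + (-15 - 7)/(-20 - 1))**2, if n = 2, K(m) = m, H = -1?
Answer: 1849/441 ≈ 4.1927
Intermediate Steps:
v(O, G) = 1 (v(O, G) = 2 - 1 = 1)
(v(g(1), 2) + (-15 - 7)/(-20 - 1))**2 = (1 + (-15 - 7)/(-20 - 1))**2 = (1 - 22/(-21))**2 = (1 - 22*(-1/21))**2 = (1 + 22/21)**2 = (43/21)**2 = 1849/441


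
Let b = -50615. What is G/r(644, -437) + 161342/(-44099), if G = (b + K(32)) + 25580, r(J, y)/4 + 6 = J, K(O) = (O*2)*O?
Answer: -129586227/10230968 ≈ -12.666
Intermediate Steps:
K(O) = 2*O² (K(O) = (2*O)*O = 2*O²)
r(J, y) = -24 + 4*J
G = -22987 (G = (-50615 + 2*32²) + 25580 = (-50615 + 2*1024) + 25580 = (-50615 + 2048) + 25580 = -48567 + 25580 = -22987)
G/r(644, -437) + 161342/(-44099) = -22987/(-24 + 4*644) + 161342/(-44099) = -22987/(-24 + 2576) + 161342*(-1/44099) = -22987/2552 - 161342/44099 = -129586227/10230968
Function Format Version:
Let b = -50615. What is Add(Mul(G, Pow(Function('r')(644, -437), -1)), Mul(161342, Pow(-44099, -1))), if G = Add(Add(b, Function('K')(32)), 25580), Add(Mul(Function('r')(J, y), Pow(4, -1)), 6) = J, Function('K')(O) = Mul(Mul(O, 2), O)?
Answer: Rational(-129586227, 10230968) ≈ -12.666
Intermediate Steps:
Function('K')(O) = Mul(2, Pow(O, 2)) (Function('K')(O) = Mul(Mul(2, O), O) = Mul(2, Pow(O, 2)))
Function('r')(J, y) = Add(-24, Mul(4, J))
G = -22987 (G = Add(Add(-50615, Mul(2, Pow(32, 2))), 25580) = Add(Add(-50615, Mul(2, 1024)), 25580) = Add(Add(-50615, 2048), 25580) = Add(-48567, 25580) = -22987)
Add(Mul(G, Pow(Function('r')(644, -437), -1)), Mul(161342, Pow(-44099, -1))) = Add(Mul(-22987, Pow(Add(-24, Mul(4, 644)), -1)), Mul(161342, Pow(-44099, -1))) = Add(Mul(-22987, Pow(Add(-24, 2576), -1)), Mul(161342, Rational(-1, 44099))) = Add(Mul(-22987, Pow(2552, -1)), Rational(-161342, 44099)) = Add(Mul(-22987, Rational(1, 2552)), Rational(-161342, 44099)) = Add(Rational(-22987, 2552), Rational(-161342, 44099)) = Rational(-129586227, 10230968)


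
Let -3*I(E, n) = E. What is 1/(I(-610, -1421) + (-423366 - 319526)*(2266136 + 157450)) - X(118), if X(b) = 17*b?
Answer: -10835184230761159/5401387951526 ≈ -2006.0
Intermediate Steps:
I(E, n) = -E/3
1/(I(-610, -1421) + (-423366 - 319526)*(2266136 + 157450)) - X(118) = 1/(-⅓*(-610) + (-423366 - 319526)*(2266136 + 157450)) - 17*118 = 1/(610/3 - 742892*2423586) - 1*2006 = 1/(610/3 - 1800462650712) - 2006 = 1/(-5401387951526/3) - 2006 = -3/5401387951526 - 2006 = -10835184230761159/5401387951526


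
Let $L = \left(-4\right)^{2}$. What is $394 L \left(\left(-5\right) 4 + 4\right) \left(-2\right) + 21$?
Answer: $201749$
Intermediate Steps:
$L = 16$
$394 L \left(\left(-5\right) 4 + 4\right) \left(-2\right) + 21 = 394 \cdot 16 \left(\left(-5\right) 4 + 4\right) \left(-2\right) + 21 = 394 \cdot 16 \left(-20 + 4\right) \left(-2\right) + 21 = 394 \cdot 16 \left(-16\right) \left(-2\right) + 21 = 394 \left(\left(-256\right) \left(-2\right)\right) + 21 = 394 \cdot 512 + 21 = 201728 + 21 = 201749$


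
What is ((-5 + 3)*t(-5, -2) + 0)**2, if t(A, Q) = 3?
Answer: 36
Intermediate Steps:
((-5 + 3)*t(-5, -2) + 0)**2 = ((-5 + 3)*3 + 0)**2 = (-2*3 + 0)**2 = (-6 + 0)**2 = (-6)**2 = 36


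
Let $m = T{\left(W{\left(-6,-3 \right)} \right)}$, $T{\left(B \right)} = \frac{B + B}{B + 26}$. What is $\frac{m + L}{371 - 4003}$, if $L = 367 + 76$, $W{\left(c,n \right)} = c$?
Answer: $- \frac{553}{4540} \approx -0.12181$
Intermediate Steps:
$T{\left(B \right)} = \frac{2 B}{26 + B}$
$L = 443$
$m = - \frac{3}{5}$ ($m = 2 \left(-6\right) \frac{1}{26 - 6} = 2 \left(-6\right) \frac{1}{20} = - \frac{3}{5} \approx -0.6$)
$\frac{m + L}{371 - 4003} = \frac{- \frac{3}{5} + 443}{371 - 4003} = \frac{2212}{5 \left(-3632\right)} = \frac{2212}{5} \left(- \frac{1}{3632}\right) = - \frac{553}{4540}$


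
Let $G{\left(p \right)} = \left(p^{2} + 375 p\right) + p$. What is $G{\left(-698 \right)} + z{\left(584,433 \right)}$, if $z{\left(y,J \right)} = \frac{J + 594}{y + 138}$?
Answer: $\frac{162274859}{722} \approx 2.2476 \cdot 10^{5}$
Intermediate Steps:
$z{\left(y,J \right)} = \frac{594 + J}{138 + y}$
$G{\left(p \right)} = p^{2} + 376 p$
$G{\left(-698 \right)} + z{\left(584,433 \right)} = - 698 \left(376 - 698\right) + \frac{594 + 433}{138 + 584} = \left(-698\right) \left(-322\right) + \frac{1}{722} \cdot 1027 = 224756 + \frac{1}{722} \cdot 1027 = 224756 + \frac{1027}{722} = \frac{162274859}{722}$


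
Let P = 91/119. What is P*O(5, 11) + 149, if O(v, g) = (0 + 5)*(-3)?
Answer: 2338/17 ≈ 137.53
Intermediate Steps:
O(v, g) = -15 (O(v, g) = 5*(-3) = -15)
P = 13/17 (P = 91*(1/119) = 13/17 ≈ 0.76471)
P*O(5, 11) + 149 = (13/17)*(-15) + 149 = -195/17 + 149 = 2338/17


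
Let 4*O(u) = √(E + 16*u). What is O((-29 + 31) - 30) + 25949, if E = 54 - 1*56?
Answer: 25949 + 15*I*√2/4 ≈ 25949.0 + 5.3033*I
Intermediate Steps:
E = -2 (E = 54 - 56 = -2)
O(u) = √(-2 + 16*u)/4
O((-29 + 31) - 30) + 25949 = √(-2 + 16*((-29 + 31) - 30))/4 + 25949 = √(-2 + 16*(2 - 30))/4 + 25949 = √(-2 + 16*(-28))/4 + 25949 = √(-2 - 448)/4 + 25949 = √(-450)/4 + 25949 = (15*I*√2)/4 + 25949 = 15*I*√2/4 + 25949 = 25949 + 15*I*√2/4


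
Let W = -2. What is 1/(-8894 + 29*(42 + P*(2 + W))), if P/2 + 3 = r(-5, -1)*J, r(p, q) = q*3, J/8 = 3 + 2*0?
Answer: -1/7676 ≈ -0.00013028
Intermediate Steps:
J = 24 (J = 8*(3 + 2*0) = 8*(3 + 0) = 8*3 = 24)
r(p, q) = 3*q
P = -150 (P = -6 + 2*((3*(-1))*24) = -6 + 2*(-3*24) = -6 + 2*(-72) = -6 - 144 = -150)
1/(-8894 + 29*(42 + P*(2 + W))) = 1/(-8894 + 29*(42 - 150*(2 - 2))) = 1/(-8894 + 29*(42 - 150*0)) = 1/(-8894 + 29*(42 + 0)) = 1/(-8894 + 29*42) = 1/(-8894 + 1218) = 1/(-7676) = -1/7676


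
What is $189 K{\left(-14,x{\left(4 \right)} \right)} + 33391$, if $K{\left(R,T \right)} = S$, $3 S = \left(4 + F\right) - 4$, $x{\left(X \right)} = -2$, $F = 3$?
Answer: $33580$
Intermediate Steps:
$S = 1$ ($S = \frac{\left(4 + 3\right) - 4}{3} = \frac{7 - 4}{3} = \frac{1}{3} \cdot 3 = 1$)
$K{\left(R,T \right)} = 1$
$189 K{\left(-14,x{\left(4 \right)} \right)} + 33391 = 189 \cdot 1 + 33391 = 189 + 33391 = 33580$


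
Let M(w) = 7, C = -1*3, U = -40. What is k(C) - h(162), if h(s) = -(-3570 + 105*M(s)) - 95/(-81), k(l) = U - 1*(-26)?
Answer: -230864/81 ≈ -2850.2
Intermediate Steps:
C = -3
k(l) = -14 (k(l) = -40 - 1*(-26) = -40 + 26 = -14)
h(s) = 229730/81 (h(s) = -105/(1/(7 - 34)) - 95/(-81) = -105/(1/(-27)) - 95*(-1/81) = -105/(-1/27) + 95/81 = -105*(-27) + 95/81 = 2835 + 95/81 = 229730/81)
k(C) - h(162) = -14 - 1*229730/81 = -14 - 229730/81 = -230864/81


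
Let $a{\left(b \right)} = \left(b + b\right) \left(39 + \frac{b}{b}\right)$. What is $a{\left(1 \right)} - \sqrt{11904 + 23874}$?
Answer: $80 - \sqrt{35778} \approx -109.15$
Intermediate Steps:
$a{\left(b \right)} = 80 b$ ($a{\left(b \right)} = 2 b \left(39 + 1\right) = 2 b 40 = 80 b$)
$a{\left(1 \right)} - \sqrt{11904 + 23874} = 80 \cdot 1 - \sqrt{11904 + 23874} = 80 - \sqrt{35778}$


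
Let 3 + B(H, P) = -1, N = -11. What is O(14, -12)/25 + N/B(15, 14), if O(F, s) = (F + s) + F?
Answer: 339/100 ≈ 3.3900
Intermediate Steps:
O(F, s) = s + 2*F
B(H, P) = -4 (B(H, P) = -3 - 1 = -4)
O(14, -12)/25 + N/B(15, 14) = (-12 + 2*14)/25 - 11/(-4) = (-12 + 28)*(1/25) - 11*(-¼) = 16*(1/25) + 11/4 = 16/25 + 11/4 = 339/100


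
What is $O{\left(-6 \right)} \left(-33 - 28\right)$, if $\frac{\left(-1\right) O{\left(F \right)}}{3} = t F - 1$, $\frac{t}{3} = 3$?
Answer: $-10065$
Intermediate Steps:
$t = 9$ ($t = 3 \cdot 3 = 9$)
$O{\left(F \right)} = 3 - 27 F$ ($O{\left(F \right)} = - 3 \left(9 F - 1\right) = - 3 \left(-1 + 9 F\right) = 3 - 27 F$)
$O{\left(-6 \right)} \left(-33 - 28\right) = \left(3 - -162\right) \left(-33 - 28\right) = \left(3 + 162\right) \left(-61\right) = 165 \left(-61\right) = -10065$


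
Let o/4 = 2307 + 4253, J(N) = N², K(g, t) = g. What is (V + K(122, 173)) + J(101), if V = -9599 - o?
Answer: -25516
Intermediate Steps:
o = 26240 (o = 4*(2307 + 4253) = 4*6560 = 26240)
V = -35839 (V = -9599 - 1*26240 = -9599 - 26240 = -35839)
(V + K(122, 173)) + J(101) = (-35839 + 122) + 101² = -35717 + 10201 = -25516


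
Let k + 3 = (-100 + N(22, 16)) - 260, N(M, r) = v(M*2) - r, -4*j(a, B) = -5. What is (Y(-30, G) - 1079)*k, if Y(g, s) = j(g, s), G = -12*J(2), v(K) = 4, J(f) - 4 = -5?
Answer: 1616625/4 ≈ 4.0416e+5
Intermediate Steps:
J(f) = -1 (J(f) = 4 - 5 = -1)
j(a, B) = 5/4 (j(a, B) = -1/4*(-5) = 5/4)
G = 12 (G = -12*(-1) = 12)
Y(g, s) = 5/4
N(M, r) = 4 - r
k = -375 (k = -3 + ((-100 + (4 - 1*16)) - 260) = -3 + ((-100 + (4 - 16)) - 260) = -3 + ((-100 - 12) - 260) = -3 + (-112 - 260) = -3 - 372 = -375)
(Y(-30, G) - 1079)*k = (5/4 - 1079)*(-375) = -4311/4*(-375) = 1616625/4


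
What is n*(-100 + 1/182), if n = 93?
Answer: -1692507/182 ≈ -9299.5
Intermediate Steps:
n*(-100 + 1/182) = 93*(-100 + 1/182) = 93*(-18199/182) = -1692507/182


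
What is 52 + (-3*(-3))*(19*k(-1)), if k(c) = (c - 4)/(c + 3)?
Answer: -751/2 ≈ -375.50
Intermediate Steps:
k(c) = (-4 + c)/(3 + c)
52 + (-3*(-3))*(19*k(-1)) = 52 + (-3*(-3))*(19*((-4 - 1)/(3 - 1))) = 52 + 9*(19*(-5/2)) = 52 + 9*(-95/2) = 52 - 855/2 = -751/2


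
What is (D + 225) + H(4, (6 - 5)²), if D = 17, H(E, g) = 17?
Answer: 259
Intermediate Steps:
(D + 225) + H(4, (6 - 5)²) = (17 + 225) + 17 = 242 + 17 = 259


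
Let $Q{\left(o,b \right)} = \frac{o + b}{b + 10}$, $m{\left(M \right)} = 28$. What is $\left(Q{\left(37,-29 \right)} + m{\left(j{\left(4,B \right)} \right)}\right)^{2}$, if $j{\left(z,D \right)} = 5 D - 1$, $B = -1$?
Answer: $\frac{274576}{361} \approx 760.6$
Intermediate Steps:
$j{\left(z,D \right)} = -1 + 5 D$
$Q{\left(o,b \right)} = \frac{b + o}{10 + b}$
$\left(Q{\left(37,-29 \right)} + m{\left(j{\left(4,B \right)} \right)}\right)^{2} = \left(\frac{-29 + 37}{10 - 29} + 28\right)^{2} = \left(\frac{1}{-19} \cdot 8 + 28\right)^{2} = \left(\left(- \frac{1}{19}\right) 8 + 28\right)^{2} = \left(- \frac{8}{19} + 28\right)^{2} = \left(\frac{524}{19}\right)^{2} = \frac{274576}{361}$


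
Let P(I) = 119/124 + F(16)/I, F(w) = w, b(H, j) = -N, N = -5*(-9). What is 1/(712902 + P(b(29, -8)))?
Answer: 5580/3977996531 ≈ 1.4027e-6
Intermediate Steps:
N = 45
b(H, j) = -45 (b(H, j) = -1*45 = -45)
P(I) = 119/124 + 16/I
1/(712902 + P(b(29, -8))) = 1/(712902 + (119/124 + 16/(-45))) = 1/(712902 + (119/124 + 16*(-1/45))) = 1/(712902 + (119/124 - 16/45)) = 1/(712902 + 3371/5580) = 1/(3977996531/5580) = 5580/3977996531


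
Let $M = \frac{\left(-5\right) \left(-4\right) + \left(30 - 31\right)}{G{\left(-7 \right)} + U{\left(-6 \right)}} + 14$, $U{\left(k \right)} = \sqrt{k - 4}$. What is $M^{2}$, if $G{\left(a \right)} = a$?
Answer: $\frac{2212 \sqrt{10} + 4281 i}{14 \sqrt{10} + 39 i} \approx 136.93 - 23.923 i$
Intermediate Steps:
$U{\left(k \right)} = \sqrt{-4 + k}$
$M = 14 + \frac{19}{-7 + i \sqrt{10}}$ ($M = \frac{\left(-5\right) \left(-4\right) + \left(30 - 31\right)}{-7 + \sqrt{-4 - 6}} + 14 = \frac{20 + \left(30 - 31\right)}{-7 + \sqrt{-10}} + 14 = \frac{20 - 1}{-7 + i \sqrt{10}} + 14 = \frac{19}{-7 + i \sqrt{10}} + 14 = 14 + \frac{19}{-7 + i \sqrt{10}} \approx 11.746 - 1.0184 i$)
$M^{2} = \left(\frac{693}{59} - \frac{19 i \sqrt{10}}{59}\right)^{2}$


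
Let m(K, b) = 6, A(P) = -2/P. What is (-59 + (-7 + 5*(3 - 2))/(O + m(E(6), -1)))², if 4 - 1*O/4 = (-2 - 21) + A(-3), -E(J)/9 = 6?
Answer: 97140736/27889 ≈ 3483.1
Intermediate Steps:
E(J) = -54 (E(J) = -9*6 = -54)
O = 316/3 (O = 16 - 4*((-2 - 21) - 2/(-3)) = 16 - 4*(-23 - 2*(-⅓)) = 16 - 4*(-23 + ⅔) = 16 - 4*(-67/3) = 16 + 268/3 = 316/3 ≈ 105.33)
(-59 + (-7 + 5*(3 - 2))/(O + m(E(6), -1)))² = (-59 + (-7 + 5*(3 - 2))/(316/3 + 6))² = (-59 + (-7 + 5*1)/(334/3))² = (-59 + (-7 + 5)*(3/334))² = (-59 - 2*3/334)² = (-59 - 3/167)² = (-9856/167)² = 97140736/27889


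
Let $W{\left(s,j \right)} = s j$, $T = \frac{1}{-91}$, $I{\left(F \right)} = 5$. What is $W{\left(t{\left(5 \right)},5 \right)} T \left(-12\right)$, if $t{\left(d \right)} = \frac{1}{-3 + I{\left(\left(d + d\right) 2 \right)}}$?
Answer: $\frac{30}{91} \approx 0.32967$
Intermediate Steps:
$T = - \frac{1}{91} \approx -0.010989$
$t{\left(d \right)} = \frac{1}{2}$ ($t{\left(d \right)} = \frac{1}{-3 + 5} = \frac{1}{2}$)
$W{\left(s,j \right)} = j s$
$W{\left(t{\left(5 \right)},5 \right)} T \left(-12\right) = 5 \cdot \frac{1}{2} \left(- \frac{1}{91}\right) \left(-12\right) = \frac{5}{2} \left(- \frac{1}{91}\right) \left(-12\right) = \left(- \frac{5}{182}\right) \left(-12\right) = \frac{30}{91}$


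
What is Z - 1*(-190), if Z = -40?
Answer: 150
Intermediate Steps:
Z - 1*(-190) = -40 - 1*(-190) = -40 + 190 = 150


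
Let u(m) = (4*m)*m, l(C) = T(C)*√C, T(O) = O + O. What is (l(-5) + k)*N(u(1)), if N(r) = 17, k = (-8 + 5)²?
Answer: 153 - 170*I*√5 ≈ 153.0 - 380.13*I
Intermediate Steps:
T(O) = 2*O
k = 9 (k = (-3)² = 9)
l(C) = 2*C^(3/2) (l(C) = (2*C)*√C = 2*C^(3/2))
u(m) = 4*m²
(l(-5) + k)*N(u(1)) = (2*(-5)^(3/2) + 9)*17 = (2*(-5*I*√5) + 9)*17 = (-10*I*√5 + 9)*17 = (9 - 10*I*√5)*17 = 153 - 170*I*√5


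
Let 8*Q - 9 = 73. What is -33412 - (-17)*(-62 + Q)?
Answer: -137167/4 ≈ -34292.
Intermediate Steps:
Q = 41/4 (Q = 9/8 + (⅛)*73 = 9/8 + 73/8 = 41/4 ≈ 10.250)
-33412 - (-17)*(-62 + Q) = -33412 - (-17)*(-62 + 41/4) = -33412 - (-17)*(-207)/4 = -33412 - 1*3519/4 = -33412 - 3519/4 = -137167/4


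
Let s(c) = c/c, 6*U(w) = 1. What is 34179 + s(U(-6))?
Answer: 34180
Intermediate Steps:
U(w) = ⅙ (U(w) = (⅙)*1 = ⅙)
s(c) = 1
34179 + s(U(-6)) = 34179 + 1 = 34180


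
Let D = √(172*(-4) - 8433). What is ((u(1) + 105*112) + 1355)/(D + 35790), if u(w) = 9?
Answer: 27629880/75349013 - 772*I*√9121/75349013 ≈ 0.36669 - 0.0009785*I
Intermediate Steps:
D = I*√9121 (D = √(-688 - 8433) = √(-9121) = I*√9121 ≈ 95.504*I)
((u(1) + 105*112) + 1355)/(D + 35790) = ((9 + 105*112) + 1355)/(I*√9121 + 35790) = ((9 + 11760) + 1355)/(35790 + I*√9121) = (11769 + 1355)/(35790 + I*√9121) = 13124/(35790 + I*√9121)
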